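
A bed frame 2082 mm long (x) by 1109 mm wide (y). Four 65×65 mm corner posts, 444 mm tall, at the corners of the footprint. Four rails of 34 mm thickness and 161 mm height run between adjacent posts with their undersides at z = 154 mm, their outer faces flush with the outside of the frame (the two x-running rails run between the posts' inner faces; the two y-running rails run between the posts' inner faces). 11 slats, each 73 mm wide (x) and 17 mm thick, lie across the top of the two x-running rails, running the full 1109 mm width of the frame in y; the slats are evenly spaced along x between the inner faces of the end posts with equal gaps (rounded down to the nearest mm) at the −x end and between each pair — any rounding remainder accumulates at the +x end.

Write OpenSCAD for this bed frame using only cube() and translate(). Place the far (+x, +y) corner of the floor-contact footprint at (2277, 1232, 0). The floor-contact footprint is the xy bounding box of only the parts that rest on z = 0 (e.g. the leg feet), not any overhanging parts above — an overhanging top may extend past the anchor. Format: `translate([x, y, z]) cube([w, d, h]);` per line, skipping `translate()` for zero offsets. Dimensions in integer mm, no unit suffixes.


// slat z = rail_z + rail_h = 154 + 161 = 315
// slat gap = ⌊(1952 − 11·73) / 12⌋ = 95
translate([195, 123, 0]) cube([65, 65, 444]);
translate([195, 1167, 0]) cube([65, 65, 444]);
translate([2212, 123, 0]) cube([65, 65, 444]);
translate([2212, 1167, 0]) cube([65, 65, 444]);
translate([260, 123, 154]) cube([1952, 34, 161]);
translate([260, 1198, 154]) cube([1952, 34, 161]);
translate([195, 188, 154]) cube([34, 979, 161]);
translate([2243, 188, 154]) cube([34, 979, 161]);
translate([355, 123, 315]) cube([73, 1109, 17]);
translate([523, 123, 315]) cube([73, 1109, 17]);
translate([691, 123, 315]) cube([73, 1109, 17]);
translate([859, 123, 315]) cube([73, 1109, 17]);
translate([1027, 123, 315]) cube([73, 1109, 17]);
translate([1195, 123, 315]) cube([73, 1109, 17]);
translate([1363, 123, 315]) cube([73, 1109, 17]);
translate([1531, 123, 315]) cube([73, 1109, 17]);
translate([1699, 123, 315]) cube([73, 1109, 17]);
translate([1867, 123, 315]) cube([73, 1109, 17]);
translate([2035, 123, 315]) cube([73, 1109, 17]);


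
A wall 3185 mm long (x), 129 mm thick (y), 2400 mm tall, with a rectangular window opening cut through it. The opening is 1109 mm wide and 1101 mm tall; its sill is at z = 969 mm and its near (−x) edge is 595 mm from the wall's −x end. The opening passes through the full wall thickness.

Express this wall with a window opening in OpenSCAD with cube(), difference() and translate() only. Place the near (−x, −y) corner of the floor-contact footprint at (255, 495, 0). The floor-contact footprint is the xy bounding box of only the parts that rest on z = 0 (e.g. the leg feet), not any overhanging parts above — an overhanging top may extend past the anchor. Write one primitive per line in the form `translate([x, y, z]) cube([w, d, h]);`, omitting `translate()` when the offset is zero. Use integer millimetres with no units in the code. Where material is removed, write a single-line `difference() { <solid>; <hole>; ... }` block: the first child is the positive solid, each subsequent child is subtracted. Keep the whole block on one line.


difference() { translate([255, 495, 0]) cube([3185, 129, 2400]); translate([850, 495, 969]) cube([1109, 129, 1101]); }


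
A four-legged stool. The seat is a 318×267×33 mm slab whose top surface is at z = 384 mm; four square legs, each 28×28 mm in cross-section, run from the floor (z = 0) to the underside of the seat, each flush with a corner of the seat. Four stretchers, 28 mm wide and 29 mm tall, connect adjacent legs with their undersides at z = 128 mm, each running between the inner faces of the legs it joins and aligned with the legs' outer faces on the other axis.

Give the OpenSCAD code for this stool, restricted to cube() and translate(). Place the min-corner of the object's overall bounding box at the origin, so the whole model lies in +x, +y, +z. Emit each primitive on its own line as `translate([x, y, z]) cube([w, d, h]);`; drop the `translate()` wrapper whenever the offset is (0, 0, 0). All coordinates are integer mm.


// leg_h = 384 - 33 = 351
// stretcher span = 318 - 2*28 = 262
translate([0, 0, 351]) cube([318, 267, 33]);
cube([28, 28, 351]);
translate([290, 0, 0]) cube([28, 28, 351]);
translate([0, 239, 0]) cube([28, 28, 351]);
translate([290, 239, 0]) cube([28, 28, 351]);
translate([28, 0, 128]) cube([262, 28, 29]);
translate([28, 239, 128]) cube([262, 28, 29]);
translate([0, 28, 128]) cube([28, 211, 29]);
translate([290, 28, 128]) cube([28, 211, 29]);


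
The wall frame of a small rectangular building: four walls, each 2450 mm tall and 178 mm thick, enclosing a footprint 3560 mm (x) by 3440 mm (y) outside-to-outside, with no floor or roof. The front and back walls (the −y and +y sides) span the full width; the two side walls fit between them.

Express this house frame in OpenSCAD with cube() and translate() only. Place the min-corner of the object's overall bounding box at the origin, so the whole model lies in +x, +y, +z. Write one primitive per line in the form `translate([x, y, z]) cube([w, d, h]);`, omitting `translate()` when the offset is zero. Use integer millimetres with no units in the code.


cube([3560, 178, 2450]);
translate([0, 3262, 0]) cube([3560, 178, 2450]);
translate([0, 178, 0]) cube([178, 3084, 2450]);
translate([3382, 178, 0]) cube([178, 3084, 2450]);


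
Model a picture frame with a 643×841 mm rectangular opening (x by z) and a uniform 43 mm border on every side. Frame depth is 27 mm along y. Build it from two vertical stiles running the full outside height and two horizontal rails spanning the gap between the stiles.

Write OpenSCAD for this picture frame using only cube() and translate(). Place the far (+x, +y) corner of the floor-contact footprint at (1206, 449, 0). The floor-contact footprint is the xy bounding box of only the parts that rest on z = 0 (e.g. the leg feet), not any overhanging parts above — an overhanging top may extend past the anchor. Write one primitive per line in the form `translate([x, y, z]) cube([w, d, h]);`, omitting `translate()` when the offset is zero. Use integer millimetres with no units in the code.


translate([477, 422, 0]) cube([43, 27, 927]);
translate([1163, 422, 0]) cube([43, 27, 927]);
translate([520, 422, 0]) cube([643, 27, 43]);
translate([520, 422, 884]) cube([643, 27, 43]);


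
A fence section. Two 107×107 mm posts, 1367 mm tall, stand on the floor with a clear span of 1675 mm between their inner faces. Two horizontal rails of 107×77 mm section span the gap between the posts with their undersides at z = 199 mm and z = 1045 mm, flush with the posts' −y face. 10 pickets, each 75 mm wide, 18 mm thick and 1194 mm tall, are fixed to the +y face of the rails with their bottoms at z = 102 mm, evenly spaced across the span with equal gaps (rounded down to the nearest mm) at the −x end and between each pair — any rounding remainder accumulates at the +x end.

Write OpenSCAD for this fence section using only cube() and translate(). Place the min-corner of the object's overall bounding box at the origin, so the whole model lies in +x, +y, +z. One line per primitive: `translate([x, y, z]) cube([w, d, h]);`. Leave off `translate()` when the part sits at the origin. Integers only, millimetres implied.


cube([107, 107, 1367]);
translate([1782, 0, 0]) cube([107, 107, 1367]);
translate([107, 0, 199]) cube([1675, 107, 77]);
translate([107, 0, 1045]) cube([1675, 107, 77]);
translate([191, 107, 102]) cube([75, 18, 1194]);
translate([350, 107, 102]) cube([75, 18, 1194]);
translate([509, 107, 102]) cube([75, 18, 1194]);
translate([668, 107, 102]) cube([75, 18, 1194]);
translate([827, 107, 102]) cube([75, 18, 1194]);
translate([986, 107, 102]) cube([75, 18, 1194]);
translate([1145, 107, 102]) cube([75, 18, 1194]);
translate([1304, 107, 102]) cube([75, 18, 1194]);
translate([1463, 107, 102]) cube([75, 18, 1194]);
translate([1622, 107, 102]) cube([75, 18, 1194]);


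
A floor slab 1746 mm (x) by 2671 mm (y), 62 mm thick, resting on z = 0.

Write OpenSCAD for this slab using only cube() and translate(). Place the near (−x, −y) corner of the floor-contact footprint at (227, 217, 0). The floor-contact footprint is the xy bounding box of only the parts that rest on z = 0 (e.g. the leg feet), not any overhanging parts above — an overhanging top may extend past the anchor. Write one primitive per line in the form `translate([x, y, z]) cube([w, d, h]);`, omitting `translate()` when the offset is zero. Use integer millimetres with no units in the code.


translate([227, 217, 0]) cube([1746, 2671, 62]);


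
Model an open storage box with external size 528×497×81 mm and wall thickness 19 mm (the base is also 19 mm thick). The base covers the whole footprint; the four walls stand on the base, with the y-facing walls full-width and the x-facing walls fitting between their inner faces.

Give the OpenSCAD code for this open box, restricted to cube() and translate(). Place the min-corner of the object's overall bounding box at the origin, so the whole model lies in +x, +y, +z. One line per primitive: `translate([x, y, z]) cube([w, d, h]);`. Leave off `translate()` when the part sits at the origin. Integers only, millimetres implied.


cube([528, 497, 19]);
translate([0, 0, 19]) cube([528, 19, 62]);
translate([0, 478, 19]) cube([528, 19, 62]);
translate([0, 19, 19]) cube([19, 459, 62]);
translate([509, 19, 19]) cube([19, 459, 62]);


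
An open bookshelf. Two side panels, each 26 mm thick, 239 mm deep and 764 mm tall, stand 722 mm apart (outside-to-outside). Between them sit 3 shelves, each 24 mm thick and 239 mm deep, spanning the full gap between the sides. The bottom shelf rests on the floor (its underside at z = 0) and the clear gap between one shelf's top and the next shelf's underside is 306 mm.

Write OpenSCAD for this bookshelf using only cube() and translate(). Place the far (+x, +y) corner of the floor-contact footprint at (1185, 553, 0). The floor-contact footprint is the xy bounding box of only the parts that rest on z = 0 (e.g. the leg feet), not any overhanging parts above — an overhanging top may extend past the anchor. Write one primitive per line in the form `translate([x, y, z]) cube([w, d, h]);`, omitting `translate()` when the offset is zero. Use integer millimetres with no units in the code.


translate([463, 314, 0]) cube([26, 239, 764]);
translate([1159, 314, 0]) cube([26, 239, 764]);
translate([489, 314, 0]) cube([670, 239, 24]);
translate([489, 314, 330]) cube([670, 239, 24]);
translate([489, 314, 660]) cube([670, 239, 24]);


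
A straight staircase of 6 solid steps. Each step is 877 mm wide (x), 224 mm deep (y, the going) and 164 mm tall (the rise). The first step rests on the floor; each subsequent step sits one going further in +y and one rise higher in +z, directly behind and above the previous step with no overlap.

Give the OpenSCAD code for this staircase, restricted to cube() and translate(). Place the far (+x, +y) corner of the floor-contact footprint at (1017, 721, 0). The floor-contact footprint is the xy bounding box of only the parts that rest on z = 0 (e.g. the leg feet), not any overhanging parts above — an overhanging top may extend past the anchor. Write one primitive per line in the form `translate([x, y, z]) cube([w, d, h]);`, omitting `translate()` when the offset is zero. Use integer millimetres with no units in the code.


translate([140, 497, 0]) cube([877, 224, 164]);
translate([140, 721, 164]) cube([877, 224, 164]);
translate([140, 945, 328]) cube([877, 224, 164]);
translate([140, 1169, 492]) cube([877, 224, 164]);
translate([140, 1393, 656]) cube([877, 224, 164]);
translate([140, 1617, 820]) cube([877, 224, 164]);


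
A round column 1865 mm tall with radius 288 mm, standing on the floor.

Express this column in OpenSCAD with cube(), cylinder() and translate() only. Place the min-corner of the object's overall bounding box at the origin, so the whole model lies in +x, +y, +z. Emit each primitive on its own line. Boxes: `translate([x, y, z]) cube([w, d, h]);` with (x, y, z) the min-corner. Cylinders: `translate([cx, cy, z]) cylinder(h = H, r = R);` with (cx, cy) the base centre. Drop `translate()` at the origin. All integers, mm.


translate([288, 288, 0]) cylinder(h = 1865, r = 288);


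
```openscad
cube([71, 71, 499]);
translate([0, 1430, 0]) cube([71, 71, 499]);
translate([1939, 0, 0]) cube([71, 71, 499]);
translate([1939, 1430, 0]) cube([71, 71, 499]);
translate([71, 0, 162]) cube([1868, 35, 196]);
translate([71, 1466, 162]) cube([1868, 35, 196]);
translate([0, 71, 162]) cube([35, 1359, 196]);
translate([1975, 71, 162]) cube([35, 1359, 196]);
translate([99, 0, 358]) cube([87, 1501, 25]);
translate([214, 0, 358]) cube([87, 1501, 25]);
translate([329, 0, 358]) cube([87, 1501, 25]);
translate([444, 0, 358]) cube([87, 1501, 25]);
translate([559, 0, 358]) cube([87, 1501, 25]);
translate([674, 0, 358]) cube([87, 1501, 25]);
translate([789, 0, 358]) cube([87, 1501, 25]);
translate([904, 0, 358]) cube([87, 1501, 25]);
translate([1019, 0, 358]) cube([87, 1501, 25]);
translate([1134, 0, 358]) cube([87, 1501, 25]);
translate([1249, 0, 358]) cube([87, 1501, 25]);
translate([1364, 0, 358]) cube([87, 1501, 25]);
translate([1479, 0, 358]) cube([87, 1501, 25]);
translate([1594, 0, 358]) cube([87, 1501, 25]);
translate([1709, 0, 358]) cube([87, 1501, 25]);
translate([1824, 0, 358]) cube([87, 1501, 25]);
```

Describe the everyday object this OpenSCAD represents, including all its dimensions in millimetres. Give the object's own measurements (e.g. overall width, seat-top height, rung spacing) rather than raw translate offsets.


A bed frame 2010 mm long (x) by 1501 mm wide (y). Four 71×71 mm corner posts, 499 mm tall, at the corners of the footprint. Four rails of 35 mm thickness and 196 mm height run between adjacent posts with their undersides at z = 162 mm, their outer faces flush with the outside of the frame (the two x-running rails run between the posts' inner faces; the two y-running rails run between the posts' inner faces). 16 slats, each 87 mm wide (x) and 25 mm thick, lie across the top of the two x-running rails, running the full 1501 mm width of the frame in y; along x they sit between the end posts with a 28 mm gap after the −x posts and between neighbouring slats and before the +x posts.


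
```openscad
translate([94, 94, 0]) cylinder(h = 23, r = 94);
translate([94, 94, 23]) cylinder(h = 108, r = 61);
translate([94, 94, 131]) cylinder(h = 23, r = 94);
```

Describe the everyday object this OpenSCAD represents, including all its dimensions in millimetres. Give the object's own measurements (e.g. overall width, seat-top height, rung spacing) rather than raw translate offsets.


A spool: two coaxial disc flanges of radius 94 mm and thickness 23 mm, joined by a core cylinder of radius 61 mm and height 108 mm. The lower flange rests on z = 0 and the three cylinders share a vertical axis.


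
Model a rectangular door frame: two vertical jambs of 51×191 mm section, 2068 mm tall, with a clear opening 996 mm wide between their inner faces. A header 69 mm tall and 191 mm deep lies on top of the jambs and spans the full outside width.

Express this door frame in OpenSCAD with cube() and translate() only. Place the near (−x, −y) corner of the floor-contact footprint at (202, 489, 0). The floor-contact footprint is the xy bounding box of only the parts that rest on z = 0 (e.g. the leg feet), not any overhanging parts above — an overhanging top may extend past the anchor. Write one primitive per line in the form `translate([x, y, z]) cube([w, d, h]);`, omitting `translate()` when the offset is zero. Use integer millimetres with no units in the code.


translate([202, 489, 0]) cube([51, 191, 2068]);
translate([1249, 489, 0]) cube([51, 191, 2068]);
translate([202, 489, 2068]) cube([1098, 191, 69]);


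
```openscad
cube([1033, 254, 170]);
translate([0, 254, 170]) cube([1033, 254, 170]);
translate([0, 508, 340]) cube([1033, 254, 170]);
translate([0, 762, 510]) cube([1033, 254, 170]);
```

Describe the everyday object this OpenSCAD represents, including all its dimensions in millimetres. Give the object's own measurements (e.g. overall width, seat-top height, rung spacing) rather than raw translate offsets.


A straight staircase of 4 solid steps. Each step is 1033 mm wide (x), 254 mm deep (y, the going) and 170 mm tall (the rise). The first step rests on the floor; each subsequent step sits one going further in +y and one rise higher in +z, directly behind and above the previous step with no overlap.


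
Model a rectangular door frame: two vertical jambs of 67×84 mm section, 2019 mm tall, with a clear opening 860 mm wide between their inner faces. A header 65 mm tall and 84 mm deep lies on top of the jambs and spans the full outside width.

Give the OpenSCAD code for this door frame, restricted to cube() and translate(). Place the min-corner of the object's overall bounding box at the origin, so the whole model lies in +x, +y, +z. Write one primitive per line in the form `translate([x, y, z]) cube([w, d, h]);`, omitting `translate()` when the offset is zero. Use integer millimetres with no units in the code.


cube([67, 84, 2019]);
translate([927, 0, 0]) cube([67, 84, 2019]);
translate([0, 0, 2019]) cube([994, 84, 65]);


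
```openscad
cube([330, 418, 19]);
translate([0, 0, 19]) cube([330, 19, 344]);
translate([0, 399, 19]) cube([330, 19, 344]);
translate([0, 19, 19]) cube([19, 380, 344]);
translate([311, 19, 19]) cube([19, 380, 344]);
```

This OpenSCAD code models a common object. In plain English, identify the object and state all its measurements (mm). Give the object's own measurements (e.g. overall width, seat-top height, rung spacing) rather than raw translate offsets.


An open-topped rectangular box: outside dimensions 330×418×363 mm, with a uniform wall and base thickness of 19 mm. The base is a full 330×418 slab on the floor; four walls sit on top of the base. The front and back walls (the −y and +y sides) span the full width; the two side walls fit between them.


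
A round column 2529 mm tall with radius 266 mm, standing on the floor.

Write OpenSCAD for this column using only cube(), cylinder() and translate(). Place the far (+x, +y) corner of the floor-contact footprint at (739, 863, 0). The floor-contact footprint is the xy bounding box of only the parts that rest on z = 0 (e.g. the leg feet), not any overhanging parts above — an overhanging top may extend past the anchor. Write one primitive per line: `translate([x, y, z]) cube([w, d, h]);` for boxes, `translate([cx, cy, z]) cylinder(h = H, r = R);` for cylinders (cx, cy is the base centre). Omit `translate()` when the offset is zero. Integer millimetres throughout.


translate([473, 597, 0]) cylinder(h = 2529, r = 266);


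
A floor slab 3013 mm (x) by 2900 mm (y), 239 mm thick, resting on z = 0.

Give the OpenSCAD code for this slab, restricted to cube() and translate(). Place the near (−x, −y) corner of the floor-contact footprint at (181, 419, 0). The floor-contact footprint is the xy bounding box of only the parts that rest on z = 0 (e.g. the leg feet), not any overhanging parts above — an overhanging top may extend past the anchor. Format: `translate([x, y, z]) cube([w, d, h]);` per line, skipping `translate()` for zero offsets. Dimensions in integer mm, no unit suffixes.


translate([181, 419, 0]) cube([3013, 2900, 239]);


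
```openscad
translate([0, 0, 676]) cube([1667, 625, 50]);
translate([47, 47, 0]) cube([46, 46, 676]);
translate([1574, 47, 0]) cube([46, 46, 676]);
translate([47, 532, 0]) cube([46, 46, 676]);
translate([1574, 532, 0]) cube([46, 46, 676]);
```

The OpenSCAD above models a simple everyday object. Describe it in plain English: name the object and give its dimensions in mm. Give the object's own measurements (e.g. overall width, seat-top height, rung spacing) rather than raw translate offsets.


A rectangular dining table. The top is 1667×625×50 mm with its upper surface at z = 726 mm. It stands on four 46×46 mm square legs, each inset 47 mm from the nearest pair of top edges, running from the floor to the underside of the top.


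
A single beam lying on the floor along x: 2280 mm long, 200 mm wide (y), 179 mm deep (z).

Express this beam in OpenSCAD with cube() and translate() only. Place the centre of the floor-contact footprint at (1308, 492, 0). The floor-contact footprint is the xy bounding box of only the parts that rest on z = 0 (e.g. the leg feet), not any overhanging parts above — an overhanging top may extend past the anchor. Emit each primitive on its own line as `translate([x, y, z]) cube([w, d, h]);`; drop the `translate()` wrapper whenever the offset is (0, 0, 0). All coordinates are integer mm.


translate([168, 392, 0]) cube([2280, 200, 179]);


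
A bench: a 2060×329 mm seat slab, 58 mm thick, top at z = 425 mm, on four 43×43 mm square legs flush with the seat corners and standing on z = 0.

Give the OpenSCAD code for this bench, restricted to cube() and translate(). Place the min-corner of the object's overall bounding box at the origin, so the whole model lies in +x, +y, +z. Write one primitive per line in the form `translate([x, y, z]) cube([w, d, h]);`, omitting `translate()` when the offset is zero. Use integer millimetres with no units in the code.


translate([0, 0, 367]) cube([2060, 329, 58]);
cube([43, 43, 367]);
translate([0, 286, 0]) cube([43, 43, 367]);
translate([2017, 0, 0]) cube([43, 43, 367]);
translate([2017, 286, 0]) cube([43, 43, 367]);


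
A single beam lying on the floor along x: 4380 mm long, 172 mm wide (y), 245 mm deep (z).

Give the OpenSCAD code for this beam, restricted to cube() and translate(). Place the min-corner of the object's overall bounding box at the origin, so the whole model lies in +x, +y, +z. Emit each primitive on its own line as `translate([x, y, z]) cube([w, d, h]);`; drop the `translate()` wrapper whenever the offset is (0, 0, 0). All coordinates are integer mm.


cube([4380, 172, 245]);


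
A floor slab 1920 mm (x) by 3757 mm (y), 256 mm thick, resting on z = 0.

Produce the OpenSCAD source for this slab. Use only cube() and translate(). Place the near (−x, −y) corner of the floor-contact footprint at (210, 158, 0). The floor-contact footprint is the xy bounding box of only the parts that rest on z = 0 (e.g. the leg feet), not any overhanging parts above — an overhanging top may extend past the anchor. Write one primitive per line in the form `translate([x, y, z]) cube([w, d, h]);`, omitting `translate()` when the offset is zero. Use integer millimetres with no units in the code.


translate([210, 158, 0]) cube([1920, 3757, 256]);


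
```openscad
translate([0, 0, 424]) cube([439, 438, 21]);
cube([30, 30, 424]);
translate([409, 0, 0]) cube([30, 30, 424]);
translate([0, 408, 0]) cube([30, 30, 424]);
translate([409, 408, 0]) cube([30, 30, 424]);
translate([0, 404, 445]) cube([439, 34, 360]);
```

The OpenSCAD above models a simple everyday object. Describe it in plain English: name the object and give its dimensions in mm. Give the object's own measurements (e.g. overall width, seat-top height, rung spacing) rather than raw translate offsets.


A chair. The seat is a 439×438×21 mm slab with its top at z = 445 mm, on four 30×30 mm corner legs (flush with the seat edges, standing on z = 0). A flat backrest 34 mm thick, 360 mm tall, spans the full seat width and rises from the seat top along its +y edge, rear face flush with the rear of the seat.


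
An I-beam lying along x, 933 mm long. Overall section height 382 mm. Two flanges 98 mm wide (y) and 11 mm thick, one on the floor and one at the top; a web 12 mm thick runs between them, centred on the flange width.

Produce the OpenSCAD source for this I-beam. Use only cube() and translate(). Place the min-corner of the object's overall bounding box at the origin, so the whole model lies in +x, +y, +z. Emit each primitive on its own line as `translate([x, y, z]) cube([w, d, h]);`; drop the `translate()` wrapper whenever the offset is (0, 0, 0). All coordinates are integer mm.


cube([933, 98, 11]);
translate([0, 43, 11]) cube([933, 12, 360]);
translate([0, 0, 371]) cube([933, 98, 11]);


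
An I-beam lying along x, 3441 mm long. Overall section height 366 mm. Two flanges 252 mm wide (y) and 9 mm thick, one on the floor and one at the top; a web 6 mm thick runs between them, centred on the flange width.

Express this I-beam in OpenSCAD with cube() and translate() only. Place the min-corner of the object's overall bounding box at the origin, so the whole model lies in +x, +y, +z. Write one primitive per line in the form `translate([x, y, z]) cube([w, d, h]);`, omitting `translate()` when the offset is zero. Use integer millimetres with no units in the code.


cube([3441, 252, 9]);
translate([0, 123, 9]) cube([3441, 6, 348]);
translate([0, 0, 357]) cube([3441, 252, 9]);


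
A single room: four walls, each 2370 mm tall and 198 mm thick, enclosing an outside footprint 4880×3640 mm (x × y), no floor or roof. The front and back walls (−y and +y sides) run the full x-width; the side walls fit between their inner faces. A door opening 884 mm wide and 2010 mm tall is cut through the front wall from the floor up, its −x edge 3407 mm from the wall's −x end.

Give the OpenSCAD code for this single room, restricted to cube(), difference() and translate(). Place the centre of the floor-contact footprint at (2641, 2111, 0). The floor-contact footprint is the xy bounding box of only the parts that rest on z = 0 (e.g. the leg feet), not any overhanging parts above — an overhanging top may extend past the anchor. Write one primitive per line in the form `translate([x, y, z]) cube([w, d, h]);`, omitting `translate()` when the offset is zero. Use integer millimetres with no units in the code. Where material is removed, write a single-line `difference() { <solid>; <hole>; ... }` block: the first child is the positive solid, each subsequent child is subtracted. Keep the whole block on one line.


difference() { translate([201, 291, 0]) cube([4880, 198, 2370]); translate([3608, 291, 0]) cube([884, 198, 2010]); }
translate([201, 3733, 0]) cube([4880, 198, 2370]);
translate([201, 489, 0]) cube([198, 3244, 2370]);
translate([4883, 489, 0]) cube([198, 3244, 2370]);


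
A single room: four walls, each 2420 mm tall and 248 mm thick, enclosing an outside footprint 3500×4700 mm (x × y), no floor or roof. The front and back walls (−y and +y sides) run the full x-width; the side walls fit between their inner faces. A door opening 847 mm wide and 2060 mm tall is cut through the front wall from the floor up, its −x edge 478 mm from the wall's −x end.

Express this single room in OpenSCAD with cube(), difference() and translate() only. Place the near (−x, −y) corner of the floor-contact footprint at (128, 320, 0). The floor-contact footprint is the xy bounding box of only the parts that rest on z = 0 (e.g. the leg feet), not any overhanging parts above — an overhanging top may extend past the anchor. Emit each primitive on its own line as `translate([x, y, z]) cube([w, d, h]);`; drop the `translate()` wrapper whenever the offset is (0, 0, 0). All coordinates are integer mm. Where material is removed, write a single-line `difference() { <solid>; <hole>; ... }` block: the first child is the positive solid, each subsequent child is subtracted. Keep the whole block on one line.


difference() { translate([128, 320, 0]) cube([3500, 248, 2420]); translate([606, 320, 0]) cube([847, 248, 2060]); }
translate([128, 4772, 0]) cube([3500, 248, 2420]);
translate([128, 568, 0]) cube([248, 4204, 2420]);
translate([3380, 568, 0]) cube([248, 4204, 2420]);


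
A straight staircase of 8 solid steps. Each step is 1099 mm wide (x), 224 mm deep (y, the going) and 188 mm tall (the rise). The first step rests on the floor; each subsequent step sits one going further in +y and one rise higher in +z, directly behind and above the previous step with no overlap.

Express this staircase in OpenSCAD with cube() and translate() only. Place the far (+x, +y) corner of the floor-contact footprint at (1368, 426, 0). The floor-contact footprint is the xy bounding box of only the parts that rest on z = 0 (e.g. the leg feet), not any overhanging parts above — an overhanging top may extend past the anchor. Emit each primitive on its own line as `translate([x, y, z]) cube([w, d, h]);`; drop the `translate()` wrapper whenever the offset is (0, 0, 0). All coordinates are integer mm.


translate([269, 202, 0]) cube([1099, 224, 188]);
translate([269, 426, 188]) cube([1099, 224, 188]);
translate([269, 650, 376]) cube([1099, 224, 188]);
translate([269, 874, 564]) cube([1099, 224, 188]);
translate([269, 1098, 752]) cube([1099, 224, 188]);
translate([269, 1322, 940]) cube([1099, 224, 188]);
translate([269, 1546, 1128]) cube([1099, 224, 188]);
translate([269, 1770, 1316]) cube([1099, 224, 188]);


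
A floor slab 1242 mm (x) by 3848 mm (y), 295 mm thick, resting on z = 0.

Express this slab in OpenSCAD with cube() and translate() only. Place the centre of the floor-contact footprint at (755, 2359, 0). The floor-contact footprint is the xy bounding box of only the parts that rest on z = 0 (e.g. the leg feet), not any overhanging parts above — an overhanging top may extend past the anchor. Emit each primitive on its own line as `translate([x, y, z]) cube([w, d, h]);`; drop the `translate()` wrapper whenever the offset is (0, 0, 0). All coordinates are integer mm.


translate([134, 435, 0]) cube([1242, 3848, 295]);


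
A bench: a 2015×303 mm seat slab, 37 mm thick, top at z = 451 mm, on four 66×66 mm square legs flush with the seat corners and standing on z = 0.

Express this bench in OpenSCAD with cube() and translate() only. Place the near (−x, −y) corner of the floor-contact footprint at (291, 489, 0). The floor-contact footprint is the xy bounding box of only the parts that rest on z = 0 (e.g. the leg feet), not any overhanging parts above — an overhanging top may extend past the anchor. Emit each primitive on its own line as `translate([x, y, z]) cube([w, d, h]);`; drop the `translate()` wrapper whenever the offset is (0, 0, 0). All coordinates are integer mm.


// leg_h = 451 − 37 = 414
translate([291, 489, 414]) cube([2015, 303, 37]);
translate([291, 489, 0]) cube([66, 66, 414]);
translate([291, 726, 0]) cube([66, 66, 414]);
translate([2240, 489, 0]) cube([66, 66, 414]);
translate([2240, 726, 0]) cube([66, 66, 414]);


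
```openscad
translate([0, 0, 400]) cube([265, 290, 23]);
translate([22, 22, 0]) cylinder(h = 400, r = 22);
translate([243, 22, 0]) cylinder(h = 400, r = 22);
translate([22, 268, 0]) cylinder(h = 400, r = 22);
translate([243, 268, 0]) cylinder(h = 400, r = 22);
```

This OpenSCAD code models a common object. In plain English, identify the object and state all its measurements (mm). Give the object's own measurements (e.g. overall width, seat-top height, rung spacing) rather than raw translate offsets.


A four-legged stool. The seat is a 265×290×23 mm slab whose top surface is at z = 423 mm; four round legs, each 44 mm in diameter, run from the floor (z = 0) to the underside of the seat, each leg's axis is inset half a diameter from the nearest pair of seat edges (so the leg's bounding box is flush with the corner).


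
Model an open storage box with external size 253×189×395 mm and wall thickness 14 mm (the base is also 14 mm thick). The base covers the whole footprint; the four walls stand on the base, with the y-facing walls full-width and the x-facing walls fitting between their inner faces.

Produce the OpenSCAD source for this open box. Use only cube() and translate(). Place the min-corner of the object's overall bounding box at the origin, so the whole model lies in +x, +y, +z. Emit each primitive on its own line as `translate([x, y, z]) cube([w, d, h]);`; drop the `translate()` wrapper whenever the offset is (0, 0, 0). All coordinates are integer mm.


cube([253, 189, 14]);
translate([0, 0, 14]) cube([253, 14, 381]);
translate([0, 175, 14]) cube([253, 14, 381]);
translate([0, 14, 14]) cube([14, 161, 381]);
translate([239, 14, 14]) cube([14, 161, 381]);


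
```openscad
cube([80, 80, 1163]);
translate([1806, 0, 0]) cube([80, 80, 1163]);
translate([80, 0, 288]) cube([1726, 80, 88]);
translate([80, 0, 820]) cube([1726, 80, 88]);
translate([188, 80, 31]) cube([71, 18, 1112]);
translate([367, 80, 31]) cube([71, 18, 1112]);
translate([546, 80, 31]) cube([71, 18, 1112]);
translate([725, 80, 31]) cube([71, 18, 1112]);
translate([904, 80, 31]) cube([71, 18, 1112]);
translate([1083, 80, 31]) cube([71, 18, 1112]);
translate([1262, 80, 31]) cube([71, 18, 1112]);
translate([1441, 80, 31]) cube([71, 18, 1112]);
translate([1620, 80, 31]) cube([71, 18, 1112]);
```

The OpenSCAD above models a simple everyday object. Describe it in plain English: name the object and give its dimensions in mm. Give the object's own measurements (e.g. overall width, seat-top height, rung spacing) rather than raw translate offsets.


A fence section. Two 80×80 mm posts, 1163 mm tall, stand on the floor with a clear span of 1726 mm between their inner faces. Two horizontal rails of 80×88 mm section span the gap between the posts with their undersides at z = 288 mm and z = 820 mm, flush with the posts' −y face. 9 pickets, each 71 mm wide, 18 mm thick and 1112 mm tall, are fixed to the +y face of the rails with their bottoms at z = 31 mm, spaced across the span with a 108 mm gap after the −x post and between neighbouring pickets, with 115 mm left before the +x post.


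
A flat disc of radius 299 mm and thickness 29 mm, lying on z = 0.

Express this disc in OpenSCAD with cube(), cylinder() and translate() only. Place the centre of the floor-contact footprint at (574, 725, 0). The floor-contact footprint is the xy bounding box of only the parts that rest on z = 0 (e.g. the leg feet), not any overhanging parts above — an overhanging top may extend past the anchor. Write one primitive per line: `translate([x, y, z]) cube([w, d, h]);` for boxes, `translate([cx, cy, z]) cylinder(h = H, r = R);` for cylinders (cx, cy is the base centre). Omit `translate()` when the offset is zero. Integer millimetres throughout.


translate([574, 725, 0]) cylinder(h = 29, r = 299);


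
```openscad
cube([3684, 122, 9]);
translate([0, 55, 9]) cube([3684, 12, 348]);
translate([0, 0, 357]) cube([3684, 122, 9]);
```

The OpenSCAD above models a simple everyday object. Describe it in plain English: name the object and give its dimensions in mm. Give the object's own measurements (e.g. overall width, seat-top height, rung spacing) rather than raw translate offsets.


An I-beam lying along x, 3684 mm long. Overall section height 366 mm. Two flanges 122 mm wide (y) and 9 mm thick, one on the floor and one at the top; a web 12 mm thick runs between them, centred on the flange width.


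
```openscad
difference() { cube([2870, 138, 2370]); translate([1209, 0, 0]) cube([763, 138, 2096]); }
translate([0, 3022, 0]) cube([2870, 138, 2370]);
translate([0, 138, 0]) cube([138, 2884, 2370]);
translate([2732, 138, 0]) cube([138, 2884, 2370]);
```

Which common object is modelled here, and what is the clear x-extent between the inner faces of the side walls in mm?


A single room. The interior width is 2594 mm.

Four walls enclosing a rectangle with a door in the front wall — a room. Outside width 2870 minus two 138 mm walls gives 2594 mm.


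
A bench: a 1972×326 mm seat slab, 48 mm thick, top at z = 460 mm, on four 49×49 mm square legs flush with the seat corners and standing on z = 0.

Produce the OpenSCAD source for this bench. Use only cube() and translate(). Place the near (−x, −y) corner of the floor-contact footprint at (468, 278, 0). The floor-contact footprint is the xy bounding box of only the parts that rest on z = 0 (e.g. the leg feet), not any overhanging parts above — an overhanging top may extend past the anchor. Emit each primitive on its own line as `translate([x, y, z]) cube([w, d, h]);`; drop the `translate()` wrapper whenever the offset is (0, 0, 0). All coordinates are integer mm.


translate([468, 278, 412]) cube([1972, 326, 48]);
translate([468, 278, 0]) cube([49, 49, 412]);
translate([468, 555, 0]) cube([49, 49, 412]);
translate([2391, 278, 0]) cube([49, 49, 412]);
translate([2391, 555, 0]) cube([49, 49, 412]);


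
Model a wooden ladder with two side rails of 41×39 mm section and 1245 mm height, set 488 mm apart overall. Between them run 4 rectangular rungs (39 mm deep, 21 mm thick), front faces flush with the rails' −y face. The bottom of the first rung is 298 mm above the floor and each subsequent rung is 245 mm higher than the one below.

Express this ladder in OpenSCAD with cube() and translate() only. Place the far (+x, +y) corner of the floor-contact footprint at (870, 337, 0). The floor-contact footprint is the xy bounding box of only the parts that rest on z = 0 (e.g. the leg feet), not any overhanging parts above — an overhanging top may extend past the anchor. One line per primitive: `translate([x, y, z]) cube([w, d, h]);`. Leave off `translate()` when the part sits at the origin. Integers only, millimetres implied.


translate([382, 298, 0]) cube([41, 39, 1245]);
translate([829, 298, 0]) cube([41, 39, 1245]);
translate([423, 298, 298]) cube([406, 39, 21]);
translate([423, 298, 543]) cube([406, 39, 21]);
translate([423, 298, 788]) cube([406, 39, 21]);
translate([423, 298, 1033]) cube([406, 39, 21]);


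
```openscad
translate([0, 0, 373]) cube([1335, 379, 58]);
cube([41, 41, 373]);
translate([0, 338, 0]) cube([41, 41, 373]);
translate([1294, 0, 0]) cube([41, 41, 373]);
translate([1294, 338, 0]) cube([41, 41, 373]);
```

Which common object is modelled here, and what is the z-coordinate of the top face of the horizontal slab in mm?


A bench. The seat-top height is 431 mm.

A long slab on four corner posts — a bench. The slab sits at z = 373 with thickness 58, so the top is 373 + 58 = 431 mm.


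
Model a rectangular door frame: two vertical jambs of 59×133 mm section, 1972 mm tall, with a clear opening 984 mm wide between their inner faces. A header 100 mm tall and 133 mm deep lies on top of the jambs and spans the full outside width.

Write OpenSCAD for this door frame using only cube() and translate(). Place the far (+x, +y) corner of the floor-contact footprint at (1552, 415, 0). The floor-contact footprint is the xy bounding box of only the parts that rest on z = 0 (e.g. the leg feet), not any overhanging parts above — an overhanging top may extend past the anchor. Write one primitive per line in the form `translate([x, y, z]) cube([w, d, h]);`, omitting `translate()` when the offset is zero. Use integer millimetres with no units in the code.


translate([450, 282, 0]) cube([59, 133, 1972]);
translate([1493, 282, 0]) cube([59, 133, 1972]);
translate([450, 282, 1972]) cube([1102, 133, 100]);


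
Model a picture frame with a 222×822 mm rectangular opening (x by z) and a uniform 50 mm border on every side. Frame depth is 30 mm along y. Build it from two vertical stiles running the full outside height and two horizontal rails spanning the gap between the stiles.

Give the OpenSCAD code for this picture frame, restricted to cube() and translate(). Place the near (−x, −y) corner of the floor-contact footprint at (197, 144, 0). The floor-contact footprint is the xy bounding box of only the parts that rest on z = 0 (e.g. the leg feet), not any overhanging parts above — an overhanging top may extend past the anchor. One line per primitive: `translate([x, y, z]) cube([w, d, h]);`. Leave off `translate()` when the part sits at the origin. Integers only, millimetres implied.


translate([197, 144, 0]) cube([50, 30, 922]);
translate([469, 144, 0]) cube([50, 30, 922]);
translate([247, 144, 0]) cube([222, 30, 50]);
translate([247, 144, 872]) cube([222, 30, 50]);


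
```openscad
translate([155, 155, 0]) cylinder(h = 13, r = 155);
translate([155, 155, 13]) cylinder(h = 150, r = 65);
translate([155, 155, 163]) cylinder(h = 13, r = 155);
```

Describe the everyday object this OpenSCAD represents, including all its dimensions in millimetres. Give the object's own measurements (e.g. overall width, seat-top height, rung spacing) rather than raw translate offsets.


A spool: two coaxial disc flanges of radius 155 mm and thickness 13 mm, joined by a core cylinder of radius 65 mm and height 150 mm. The lower flange rests on z = 0 and the three cylinders share a vertical axis.
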